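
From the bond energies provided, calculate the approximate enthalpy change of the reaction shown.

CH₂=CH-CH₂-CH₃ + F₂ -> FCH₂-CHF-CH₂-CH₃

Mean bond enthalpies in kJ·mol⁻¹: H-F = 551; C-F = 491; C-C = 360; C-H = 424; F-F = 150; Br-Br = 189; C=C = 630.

Bonds broken (reactants):
  C-C: 2 × 360 = 720
  C-H: 8 × 424 = 3392
  C=C: 1 × 630 = 630
  F-F: 1 × 150 = 150
  Σ(broken) = 4892 kJ
Bonds formed (products):
  C-C: 3 × 360 = 1080
  C-F: 2 × 491 = 982
  C-H: 8 × 424 = 3392
  Σ(formed) = 5454 kJ
ΔH = Σ(broken) − Σ(formed) = 4892 − 5454 = −562 kJ

ΔH ≈ −562 kJ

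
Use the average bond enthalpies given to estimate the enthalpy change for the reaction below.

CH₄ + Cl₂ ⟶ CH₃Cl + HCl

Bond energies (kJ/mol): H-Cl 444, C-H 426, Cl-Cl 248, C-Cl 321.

ΔH ≈ −91 kJ

Bonds broken (reactants):
  C-H: 4 × 426 = 1704
  Cl-Cl: 1 × 248 = 248
  Σ(broken) = 1952 kJ
Bonds formed (products):
  C-Cl: 1 × 321 = 321
  C-H: 3 × 426 = 1278
  H-Cl: 1 × 444 = 444
  Σ(formed) = 2043 kJ
ΔH = Σ(broken) − Σ(formed) = 1952 − 2043 = −91 kJ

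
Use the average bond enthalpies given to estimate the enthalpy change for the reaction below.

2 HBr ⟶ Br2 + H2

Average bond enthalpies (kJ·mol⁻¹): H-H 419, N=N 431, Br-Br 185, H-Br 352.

ΔH ≈ +100 kJ

Bonds broken (reactants):
  H-Br: 2 × 352 = 704
  Σ(broken) = 704 kJ
Bonds formed (products):
  Br-Br: 1 × 185 = 185
  H-H: 1 × 419 = 419
  Σ(formed) = 604 kJ
ΔH = Σ(broken) − Σ(formed) = 704 − 604 = +100 kJ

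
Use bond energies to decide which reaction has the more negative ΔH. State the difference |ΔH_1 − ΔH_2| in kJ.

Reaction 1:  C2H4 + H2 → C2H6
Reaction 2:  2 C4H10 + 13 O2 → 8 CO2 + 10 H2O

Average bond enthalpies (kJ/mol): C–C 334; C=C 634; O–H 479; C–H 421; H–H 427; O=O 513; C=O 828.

Reaction 1:
  Bonds broken (reactants):
    C–H: 4 × 421 = 1684
    C=C: 1 × 634 = 634
    H–H: 1 × 427 = 427
    Σ(broken) = 2745 kJ
  Bonds formed (products):
    C–C: 1 × 334 = 334
    C–H: 6 × 421 = 2526
    Σ(formed) = 2860 kJ
  ΔH_1 = 2745 − 2860 = −115 kJ
Reaction 2:
  Bonds broken (reactants):
    C–C: 6 × 334 = 2004
    C–H: 20 × 421 = 8420
    O=O: 13 × 513 = 6669
    Σ(broken) = 17093 kJ
  Bonds formed (products):
    C=O: 16 × 828 = 13248
    O–H: 20 × 479 = 9580
    Σ(formed) = 22828 kJ
  ΔH_2 = 17093 − 22828 = −5735 kJ
ΔH_1 − ΔH_2 = +5620 kJ, so reaction 2 has the more negative ΔH; |ΔH_1 − ΔH_2| = 5620 kJ.

Reaction 2, by 5620 kJ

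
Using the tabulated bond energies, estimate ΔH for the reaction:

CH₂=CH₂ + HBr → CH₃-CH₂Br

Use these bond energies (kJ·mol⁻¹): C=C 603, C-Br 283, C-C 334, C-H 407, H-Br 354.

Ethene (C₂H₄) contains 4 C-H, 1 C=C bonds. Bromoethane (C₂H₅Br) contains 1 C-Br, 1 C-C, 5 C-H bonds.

Bonds broken (reactants):
  C-H: 4 × 407 = 1628
  C=C: 1 × 603 = 603
  H-Br: 1 × 354 = 354
  Σ(broken) = 2585 kJ
Bonds formed (products):
  C-Br: 1 × 283 = 283
  C-C: 1 × 334 = 334
  C-H: 5 × 407 = 2035
  Σ(formed) = 2652 kJ
ΔH = Σ(broken) − Σ(formed) = 2585 − 2652 = −67 kJ

ΔH ≈ −67 kJ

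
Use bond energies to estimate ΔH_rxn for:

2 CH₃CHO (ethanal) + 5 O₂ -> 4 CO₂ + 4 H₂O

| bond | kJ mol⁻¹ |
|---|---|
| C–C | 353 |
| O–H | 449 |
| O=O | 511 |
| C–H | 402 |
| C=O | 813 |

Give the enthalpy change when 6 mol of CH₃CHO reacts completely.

Bonds broken (reactants):
  C–C: 2 × 353 = 706
  C–H: 8 × 402 = 3216
  C=O: 2 × 813 = 1626
  O=O: 5 × 511 = 2555
  Σ(broken) = 8103 kJ
Bonds formed (products):
  C=O: 8 × 813 = 6504
  O–H: 8 × 449 = 3592
  Σ(formed) = 10096 kJ
ΔH = Σ(broken) − Σ(formed) = 8103 − 10096 = −1993 kJ
For 3× the reaction as written: 3 × (−1993) = −5979 kJ

ΔH = −5979 kJ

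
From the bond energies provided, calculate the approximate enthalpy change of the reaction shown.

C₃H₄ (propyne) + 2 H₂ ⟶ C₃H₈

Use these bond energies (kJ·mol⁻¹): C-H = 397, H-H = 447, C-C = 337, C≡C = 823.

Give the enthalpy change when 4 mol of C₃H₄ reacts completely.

Bonds broken (reactants):
  C≡C: 1 × 823 = 823
  C-C: 1 × 337 = 337
  C-H: 4 × 397 = 1588
  H-H: 2 × 447 = 894
  Σ(broken) = 3642 kJ
Bonds formed (products):
  C-C: 2 × 337 = 674
  C-H: 8 × 397 = 3176
  Σ(formed) = 3850 kJ
ΔH = Σ(broken) − Σ(formed) = 3642 − 3850 = −208 kJ
For 4× the reaction as written: 4 × (−208) = −832 kJ

ΔH = −832 kJ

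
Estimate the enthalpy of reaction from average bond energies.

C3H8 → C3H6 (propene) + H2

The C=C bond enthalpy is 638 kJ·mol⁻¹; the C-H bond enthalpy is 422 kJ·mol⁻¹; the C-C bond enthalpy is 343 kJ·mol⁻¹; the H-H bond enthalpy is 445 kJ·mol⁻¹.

ΔH ≈ +104 kJ

Bonds broken (reactants):
  C-C: 2 × 343 = 686
  C-H: 8 × 422 = 3376
  Σ(broken) = 4062 kJ
Bonds formed (products):
  C-C: 1 × 343 = 343
  C-H: 6 × 422 = 2532
  C=C: 1 × 638 = 638
  H-H: 1 × 445 = 445
  Σ(formed) = 3958 kJ
ΔH = Σ(broken) − Σ(formed) = 4062 − 3958 = +104 kJ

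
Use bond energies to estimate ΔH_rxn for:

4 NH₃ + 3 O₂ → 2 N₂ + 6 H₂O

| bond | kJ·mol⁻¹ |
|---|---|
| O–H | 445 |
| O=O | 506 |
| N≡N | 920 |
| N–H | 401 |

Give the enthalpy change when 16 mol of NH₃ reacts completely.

Bonds broken (reactants):
  N–H: 12 × 401 = 4812
  O=O: 3 × 506 = 1518
  Σ(broken) = 6330 kJ
Bonds formed (products):
  N≡N: 2 × 920 = 1840
  O–H: 12 × 445 = 5340
  Σ(formed) = 7180 kJ
ΔH = Σ(broken) − Σ(formed) = 6330 − 7180 = −850 kJ
For 4× the reaction as written: 4 × (−850) = −3400 kJ

ΔH = −3400 kJ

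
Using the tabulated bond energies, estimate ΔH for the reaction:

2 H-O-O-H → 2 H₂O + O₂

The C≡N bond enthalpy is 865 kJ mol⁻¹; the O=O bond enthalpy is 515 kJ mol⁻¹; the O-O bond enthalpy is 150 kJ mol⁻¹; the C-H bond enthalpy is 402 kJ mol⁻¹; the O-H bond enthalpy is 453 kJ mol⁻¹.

Bonds broken (reactants):
  O-H: 4 × 453 = 1812
  O-O: 2 × 150 = 300
  Σ(broken) = 2112 kJ
Bonds formed (products):
  O-H: 4 × 453 = 1812
  O=O: 1 × 515 = 515
  Σ(formed) = 2327 kJ
ΔH = Σ(broken) − Σ(formed) = 2112 − 2327 = −215 kJ

ΔH ≈ −215 kJ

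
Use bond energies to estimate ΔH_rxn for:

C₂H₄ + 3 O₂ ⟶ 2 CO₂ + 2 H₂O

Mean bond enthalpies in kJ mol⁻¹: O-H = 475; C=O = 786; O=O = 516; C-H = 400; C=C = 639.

ΔH ≈ −1257 kJ

Bonds broken (reactants):
  C-H: 4 × 400 = 1600
  C=C: 1 × 639 = 639
  O=O: 3 × 516 = 1548
  Σ(broken) = 3787 kJ
Bonds formed (products):
  C=O: 4 × 786 = 3144
  O-H: 4 × 475 = 1900
  Σ(formed) = 5044 kJ
ΔH = Σ(broken) − Σ(formed) = 3787 − 5044 = −1257 kJ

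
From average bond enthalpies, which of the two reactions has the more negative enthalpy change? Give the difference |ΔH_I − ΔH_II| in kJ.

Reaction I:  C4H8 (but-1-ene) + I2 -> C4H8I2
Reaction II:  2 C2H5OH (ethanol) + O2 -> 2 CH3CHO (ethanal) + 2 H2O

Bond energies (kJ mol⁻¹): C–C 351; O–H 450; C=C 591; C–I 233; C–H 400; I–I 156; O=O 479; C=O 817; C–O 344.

Reaction II, by 497 kJ

Reaction I:
  Bonds broken (reactants):
    C–C: 2 × 351 = 702
    C–H: 8 × 400 = 3200
    C=C: 1 × 591 = 591
    I–I: 1 × 156 = 156
    Σ(broken) = 4649 kJ
  Bonds formed (products):
    C–C: 3 × 351 = 1053
    C–H: 8 × 400 = 3200
    C–I: 2 × 233 = 466
    Σ(formed) = 4719 kJ
  ΔH_I = 4649 − 4719 = −70 kJ
Reaction II:
  Bonds broken (reactants):
    C–C: 2 × 351 = 702
    C–H: 10 × 400 = 4000
    C–O: 2 × 344 = 688
    O–H: 2 × 450 = 900
    O=O: 1 × 479 = 479
    Σ(broken) = 6769 kJ
  Bonds formed (products):
    C–C: 2 × 351 = 702
    C–H: 8 × 400 = 3200
    C=O: 2 × 817 = 1634
    O–H: 4 × 450 = 1800
    Σ(formed) = 7336 kJ
  ΔH_II = 6769 − 7336 = −567 kJ
ΔH_I − ΔH_II = +497 kJ, so reaction II has the more negative ΔH; |ΔH_I − ΔH_II| = 497 kJ.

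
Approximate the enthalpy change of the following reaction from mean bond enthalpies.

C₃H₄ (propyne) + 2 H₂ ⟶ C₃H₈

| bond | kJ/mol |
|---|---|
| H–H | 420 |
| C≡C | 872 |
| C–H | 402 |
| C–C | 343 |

ΔH ≈ −239 kJ

Bonds broken (reactants):
  C≡C: 1 × 872 = 872
  C–C: 1 × 343 = 343
  C–H: 4 × 402 = 1608
  H–H: 2 × 420 = 840
  Σ(broken) = 3663 kJ
Bonds formed (products):
  C–C: 2 × 343 = 686
  C–H: 8 × 402 = 3216
  Σ(formed) = 3902 kJ
ΔH = Σ(broken) − Σ(formed) = 3663 − 3902 = −239 kJ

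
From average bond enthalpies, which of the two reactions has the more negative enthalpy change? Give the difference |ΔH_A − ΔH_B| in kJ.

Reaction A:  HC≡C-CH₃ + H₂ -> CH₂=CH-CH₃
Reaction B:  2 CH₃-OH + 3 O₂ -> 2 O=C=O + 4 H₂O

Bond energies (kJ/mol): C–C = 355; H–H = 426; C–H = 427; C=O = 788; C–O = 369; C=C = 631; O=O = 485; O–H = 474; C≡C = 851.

Reaction A:
  Bonds broken (reactants):
    C≡C: 1 × 851 = 851
    C–C: 1 × 355 = 355
    C–H: 4 × 427 = 1708
    H–H: 1 × 426 = 426
    Σ(broken) = 3340 kJ
  Bonds formed (products):
    C–C: 1 × 355 = 355
    C–H: 6 × 427 = 2562
    C=C: 1 × 631 = 631
    Σ(formed) = 3548 kJ
  ΔH_A = 3340 − 3548 = −208 kJ
Reaction B:
  Bonds broken (reactants):
    C–H: 6 × 427 = 2562
    C–O: 2 × 369 = 738
    O–H: 2 × 474 = 948
    O=O: 3 × 485 = 1455
    Σ(broken) = 5703 kJ
  Bonds formed (products):
    C=O: 4 × 788 = 3152
    O–H: 8 × 474 = 3792
    Σ(formed) = 6944 kJ
  ΔH_B = 5703 − 6944 = −1241 kJ
ΔH_A − ΔH_B = +1033 kJ, so reaction B has the more negative ΔH; |ΔH_A − ΔH_B| = 1033 kJ.

Reaction B, by 1033 kJ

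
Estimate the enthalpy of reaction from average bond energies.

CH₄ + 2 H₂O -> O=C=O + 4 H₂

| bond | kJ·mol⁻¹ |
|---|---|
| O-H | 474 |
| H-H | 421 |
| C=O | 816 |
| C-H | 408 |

ΔH ≈ +212 kJ

Bonds broken (reactants):
  C-H: 4 × 408 = 1632
  O-H: 4 × 474 = 1896
  Σ(broken) = 3528 kJ
Bonds formed (products):
  C=O: 2 × 816 = 1632
  H-H: 4 × 421 = 1684
  Σ(formed) = 3316 kJ
ΔH = Σ(broken) − Σ(formed) = 3528 − 3316 = +212 kJ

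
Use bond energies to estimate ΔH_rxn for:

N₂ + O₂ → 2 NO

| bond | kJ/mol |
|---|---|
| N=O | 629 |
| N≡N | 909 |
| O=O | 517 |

Bonds broken (reactants):
  N≡N: 1 × 909 = 909
  O=O: 1 × 517 = 517
  Σ(broken) = 1426 kJ
Bonds formed (products):
  N=O: 2 × 629 = 1258
  Σ(formed) = 1258 kJ
ΔH = Σ(broken) − Σ(formed) = 1426 − 1258 = +168 kJ

ΔH ≈ +168 kJ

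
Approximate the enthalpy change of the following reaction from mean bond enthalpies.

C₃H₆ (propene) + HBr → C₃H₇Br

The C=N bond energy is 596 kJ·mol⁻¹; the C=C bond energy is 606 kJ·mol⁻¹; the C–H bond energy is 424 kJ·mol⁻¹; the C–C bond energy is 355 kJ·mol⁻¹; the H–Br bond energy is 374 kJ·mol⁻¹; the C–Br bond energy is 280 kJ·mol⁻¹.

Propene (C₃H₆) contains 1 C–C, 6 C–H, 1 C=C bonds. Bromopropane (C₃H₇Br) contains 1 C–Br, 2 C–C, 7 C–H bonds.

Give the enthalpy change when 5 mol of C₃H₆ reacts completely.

ΔH = −395 kJ

Bonds broken (reactants):
  C–C: 1 × 355 = 355
  C–H: 6 × 424 = 2544
  C=C: 1 × 606 = 606
  H–Br: 1 × 374 = 374
  Σ(broken) = 3879 kJ
Bonds formed (products):
  C–Br: 1 × 280 = 280
  C–C: 2 × 355 = 710
  C–H: 7 × 424 = 2968
  Σ(formed) = 3958 kJ
ΔH = Σ(broken) − Σ(formed) = 3879 − 3958 = −79 kJ
For 5× the reaction as written: 5 × (−79) = −395 kJ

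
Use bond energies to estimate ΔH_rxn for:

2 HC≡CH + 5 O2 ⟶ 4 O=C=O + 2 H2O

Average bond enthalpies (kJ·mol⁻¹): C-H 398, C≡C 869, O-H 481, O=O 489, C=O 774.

Bonds broken (reactants):
  C≡C: 2 × 869 = 1738
  C-H: 4 × 398 = 1592
  O=O: 5 × 489 = 2445
  Σ(broken) = 5775 kJ
Bonds formed (products):
  C=O: 8 × 774 = 6192
  O-H: 4 × 481 = 1924
  Σ(formed) = 8116 kJ
ΔH = Σ(broken) − Σ(formed) = 5775 − 8116 = −2341 kJ

ΔH ≈ −2341 kJ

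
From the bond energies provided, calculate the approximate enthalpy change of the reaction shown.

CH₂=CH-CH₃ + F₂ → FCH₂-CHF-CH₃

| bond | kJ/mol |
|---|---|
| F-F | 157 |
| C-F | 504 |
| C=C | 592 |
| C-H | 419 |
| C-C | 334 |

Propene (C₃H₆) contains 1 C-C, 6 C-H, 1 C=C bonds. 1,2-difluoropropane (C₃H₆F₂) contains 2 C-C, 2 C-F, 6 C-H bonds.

Bonds broken (reactants):
  C-C: 1 × 334 = 334
  C-H: 6 × 419 = 2514
  C=C: 1 × 592 = 592
  F-F: 1 × 157 = 157
  Σ(broken) = 3597 kJ
Bonds formed (products):
  C-C: 2 × 334 = 668
  C-F: 2 × 504 = 1008
  C-H: 6 × 419 = 2514
  Σ(formed) = 4190 kJ
ΔH = Σ(broken) − Σ(formed) = 3597 − 4190 = −593 kJ

ΔH ≈ −593 kJ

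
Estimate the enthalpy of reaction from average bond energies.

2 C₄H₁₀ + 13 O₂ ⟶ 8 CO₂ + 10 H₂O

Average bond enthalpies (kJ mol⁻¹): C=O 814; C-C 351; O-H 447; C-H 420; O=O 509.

ΔH ≈ −4841 kJ

Bonds broken (reactants):
  C-C: 6 × 351 = 2106
  C-H: 20 × 420 = 8400
  O=O: 13 × 509 = 6617
  Σ(broken) = 17123 kJ
Bonds formed (products):
  C=O: 16 × 814 = 13024
  O-H: 20 × 447 = 8940
  Σ(formed) = 21964 kJ
ΔH = Σ(broken) − Σ(formed) = 17123 − 21964 = −4841 kJ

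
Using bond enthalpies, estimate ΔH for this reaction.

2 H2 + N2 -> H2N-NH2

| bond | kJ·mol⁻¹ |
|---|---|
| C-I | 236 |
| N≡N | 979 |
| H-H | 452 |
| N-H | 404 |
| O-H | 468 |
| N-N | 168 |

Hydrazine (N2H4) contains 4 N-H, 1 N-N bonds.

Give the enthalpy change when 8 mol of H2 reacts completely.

Bonds broken (reactants):
  H-H: 2 × 452 = 904
  N≡N: 1 × 979 = 979
  Σ(broken) = 1883 kJ
Bonds formed (products):
  N-H: 4 × 404 = 1616
  N-N: 1 × 168 = 168
  Σ(formed) = 1784 kJ
ΔH = Σ(broken) − Σ(formed) = 1883 − 1784 = +99 kJ
For 4× the reaction as written: 4 × (+99) = +396 kJ

ΔH = +396 kJ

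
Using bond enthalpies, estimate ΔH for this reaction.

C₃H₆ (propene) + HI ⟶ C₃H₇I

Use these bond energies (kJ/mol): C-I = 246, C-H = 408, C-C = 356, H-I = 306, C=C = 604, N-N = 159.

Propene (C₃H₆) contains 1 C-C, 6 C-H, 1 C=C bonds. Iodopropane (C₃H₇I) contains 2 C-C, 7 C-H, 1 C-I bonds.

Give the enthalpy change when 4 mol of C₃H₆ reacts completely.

Bonds broken (reactants):
  C-C: 1 × 356 = 356
  C-H: 6 × 408 = 2448
  C=C: 1 × 604 = 604
  H-I: 1 × 306 = 306
  Σ(broken) = 3714 kJ
Bonds formed (products):
  C-C: 2 × 356 = 712
  C-H: 7 × 408 = 2856
  C-I: 1 × 246 = 246
  Σ(formed) = 3814 kJ
ΔH = Σ(broken) − Σ(formed) = 3714 − 3814 = −100 kJ
For 4× the reaction as written: 4 × (−100) = −400 kJ

ΔH = −400 kJ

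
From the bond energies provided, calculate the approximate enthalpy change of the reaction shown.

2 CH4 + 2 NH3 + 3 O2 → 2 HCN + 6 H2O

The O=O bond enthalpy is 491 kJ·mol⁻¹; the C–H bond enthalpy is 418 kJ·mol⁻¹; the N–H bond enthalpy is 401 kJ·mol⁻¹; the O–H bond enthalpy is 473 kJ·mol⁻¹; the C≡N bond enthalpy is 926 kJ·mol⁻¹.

Bonds broken (reactants):
  C–H: 8 × 418 = 3344
  N–H: 6 × 401 = 2406
  O=O: 3 × 491 = 1473
  Σ(broken) = 7223 kJ
Bonds formed (products):
  C≡N: 2 × 926 = 1852
  C–H: 2 × 418 = 836
  O–H: 12 × 473 = 5676
  Σ(formed) = 8364 kJ
ΔH = Σ(broken) − Σ(formed) = 7223 − 8364 = −1141 kJ

ΔH ≈ −1141 kJ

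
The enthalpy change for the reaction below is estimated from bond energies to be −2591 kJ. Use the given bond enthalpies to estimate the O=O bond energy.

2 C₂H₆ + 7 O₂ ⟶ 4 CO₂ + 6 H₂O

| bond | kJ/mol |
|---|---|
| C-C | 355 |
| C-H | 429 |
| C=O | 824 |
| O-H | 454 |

D(O=O) ≈ 513 kJ/mol

Let D be the O=O bond energy.
Σ(broken) = 2×355 + 12×429 + 7×D = 5858 + 7D
Σ(formed) = 8×824 + 12×454 = 12040
ΔH = Σ(broken) − Σ(formed) = (5858 + 7D) − (12040) = −6182 + 7D
Setting this equal to −2591 kJ gives 7D = 3591, so D = 513 kJ/mol.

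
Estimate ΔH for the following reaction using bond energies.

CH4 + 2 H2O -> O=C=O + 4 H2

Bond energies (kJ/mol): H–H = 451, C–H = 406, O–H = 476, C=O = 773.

ΔH ≈ +178 kJ

Bonds broken (reactants):
  C–H: 4 × 406 = 1624
  O–H: 4 × 476 = 1904
  Σ(broken) = 3528 kJ
Bonds formed (products):
  C=O: 2 × 773 = 1546
  H–H: 4 × 451 = 1804
  Σ(formed) = 3350 kJ
ΔH = Σ(broken) − Σ(formed) = 3528 − 3350 = +178 kJ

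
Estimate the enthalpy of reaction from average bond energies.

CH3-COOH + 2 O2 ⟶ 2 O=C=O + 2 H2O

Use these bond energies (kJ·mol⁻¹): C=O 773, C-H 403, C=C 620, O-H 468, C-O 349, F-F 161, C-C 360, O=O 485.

Bonds broken (reactants):
  C-C: 1 × 360 = 360
  C-H: 3 × 403 = 1209
  C-O: 1 × 349 = 349
  C=O: 1 × 773 = 773
  O-H: 1 × 468 = 468
  O=O: 2 × 485 = 970
  Σ(broken) = 4129 kJ
Bonds formed (products):
  C=O: 4 × 773 = 3092
  O-H: 4 × 468 = 1872
  Σ(formed) = 4964 kJ
ΔH = Σ(broken) − Σ(formed) = 4129 − 4964 = −835 kJ

ΔH ≈ −835 kJ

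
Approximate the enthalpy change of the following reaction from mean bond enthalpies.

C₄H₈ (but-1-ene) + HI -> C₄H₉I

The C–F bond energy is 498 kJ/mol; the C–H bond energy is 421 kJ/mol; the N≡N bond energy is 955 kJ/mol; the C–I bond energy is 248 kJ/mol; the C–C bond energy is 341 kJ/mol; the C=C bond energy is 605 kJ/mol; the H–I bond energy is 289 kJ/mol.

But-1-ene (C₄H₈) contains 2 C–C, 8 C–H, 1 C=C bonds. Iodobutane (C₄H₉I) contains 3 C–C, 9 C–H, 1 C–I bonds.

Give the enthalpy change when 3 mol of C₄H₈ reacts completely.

ΔH = −348 kJ

Bonds broken (reactants):
  C–C: 2 × 341 = 682
  C–H: 8 × 421 = 3368
  C=C: 1 × 605 = 605
  H–I: 1 × 289 = 289
  Σ(broken) = 4944 kJ
Bonds formed (products):
  C–C: 3 × 341 = 1023
  C–H: 9 × 421 = 3789
  C–I: 1 × 248 = 248
  Σ(formed) = 5060 kJ
ΔH = Σ(broken) − Σ(formed) = 4944 − 5060 = −116 kJ
For 3× the reaction as written: 3 × (−116) = −348 kJ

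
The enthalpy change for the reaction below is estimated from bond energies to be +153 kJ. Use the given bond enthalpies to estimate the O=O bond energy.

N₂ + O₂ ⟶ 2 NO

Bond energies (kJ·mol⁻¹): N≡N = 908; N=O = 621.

D(O=O) ≈ 487 kJ/mol

Let D be the O=O bond energy.
Σ(broken) = 1×908 + 1×D = 908 + D
Σ(formed) = 2×621 = 1242
ΔH = Σ(broken) − Σ(formed) = (908 + D) − (1242) = −334 + D
Setting this equal to +153 kJ gives D = 487 kJ/mol.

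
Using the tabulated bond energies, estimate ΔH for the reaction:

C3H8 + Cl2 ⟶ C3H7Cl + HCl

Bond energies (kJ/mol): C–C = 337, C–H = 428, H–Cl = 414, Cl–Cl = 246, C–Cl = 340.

ΔH ≈ −80 kJ

Bonds broken (reactants):
  C–C: 2 × 337 = 674
  C–H: 8 × 428 = 3424
  Cl–Cl: 1 × 246 = 246
  Σ(broken) = 4344 kJ
Bonds formed (products):
  C–C: 2 × 337 = 674
  C–Cl: 1 × 340 = 340
  C–H: 7 × 428 = 2996
  H–Cl: 1 × 414 = 414
  Σ(formed) = 4424 kJ
ΔH = Σ(broken) − Σ(formed) = 4344 − 4424 = −80 kJ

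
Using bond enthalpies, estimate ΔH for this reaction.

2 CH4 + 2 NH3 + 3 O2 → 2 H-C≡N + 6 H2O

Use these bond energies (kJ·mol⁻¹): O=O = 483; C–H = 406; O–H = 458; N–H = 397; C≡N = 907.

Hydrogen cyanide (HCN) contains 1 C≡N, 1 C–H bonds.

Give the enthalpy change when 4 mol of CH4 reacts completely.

Bonds broken (reactants):
  C–H: 8 × 406 = 3248
  N–H: 6 × 397 = 2382
  O=O: 3 × 483 = 1449
  Σ(broken) = 7079 kJ
Bonds formed (products):
  C≡N: 2 × 907 = 1814
  C–H: 2 × 406 = 812
  O–H: 12 × 458 = 5496
  Σ(formed) = 8122 kJ
ΔH = Σ(broken) − Σ(formed) = 7079 − 8122 = −1043 kJ
For 2× the reaction as written: 2 × (−1043) = −2086 kJ

ΔH = −2086 kJ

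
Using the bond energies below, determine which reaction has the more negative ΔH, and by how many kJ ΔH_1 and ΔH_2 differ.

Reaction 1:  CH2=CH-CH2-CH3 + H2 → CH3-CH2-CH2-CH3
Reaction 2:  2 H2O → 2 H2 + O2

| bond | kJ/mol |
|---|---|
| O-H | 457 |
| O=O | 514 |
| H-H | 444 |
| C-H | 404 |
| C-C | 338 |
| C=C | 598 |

Reaction 1, by 530 kJ

Reaction 1:
  Bonds broken (reactants):
    C-C: 2 × 338 = 676
    C-H: 8 × 404 = 3232
    C=C: 1 × 598 = 598
    H-H: 1 × 444 = 444
    Σ(broken) = 4950 kJ
  Bonds formed (products):
    C-C: 3 × 338 = 1014
    C-H: 10 × 404 = 4040
    Σ(formed) = 5054 kJ
  ΔH_1 = 4950 − 5054 = −104 kJ
Reaction 2:
  Bonds broken (reactants):
    O-H: 4 × 457 = 1828
    Σ(broken) = 1828 kJ
  Bonds formed (products):
    H-H: 2 × 444 = 888
    O=O: 1 × 514 = 514
    Σ(formed) = 1402 kJ
  ΔH_2 = 1828 − 1402 = +426 kJ
ΔH_1 − ΔH_2 = −530 kJ, so reaction 1 has the more negative ΔH; |ΔH_1 − ΔH_2| = 530 kJ.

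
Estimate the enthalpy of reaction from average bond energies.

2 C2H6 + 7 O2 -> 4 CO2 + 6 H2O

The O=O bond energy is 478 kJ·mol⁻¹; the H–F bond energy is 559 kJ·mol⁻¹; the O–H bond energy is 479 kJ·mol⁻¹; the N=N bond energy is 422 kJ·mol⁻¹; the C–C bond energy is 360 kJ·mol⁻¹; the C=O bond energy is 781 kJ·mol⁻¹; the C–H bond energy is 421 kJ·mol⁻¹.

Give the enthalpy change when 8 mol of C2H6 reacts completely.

ΔH = −11512 kJ

Bonds broken (reactants):
  C–C: 2 × 360 = 720
  C–H: 12 × 421 = 5052
  O=O: 7 × 478 = 3346
  Σ(broken) = 9118 kJ
Bonds formed (products):
  C=O: 8 × 781 = 6248
  O–H: 12 × 479 = 5748
  Σ(formed) = 11996 kJ
ΔH = Σ(broken) − Σ(formed) = 9118 − 11996 = −2878 kJ
For 4× the reaction as written: 4 × (−2878) = −11512 kJ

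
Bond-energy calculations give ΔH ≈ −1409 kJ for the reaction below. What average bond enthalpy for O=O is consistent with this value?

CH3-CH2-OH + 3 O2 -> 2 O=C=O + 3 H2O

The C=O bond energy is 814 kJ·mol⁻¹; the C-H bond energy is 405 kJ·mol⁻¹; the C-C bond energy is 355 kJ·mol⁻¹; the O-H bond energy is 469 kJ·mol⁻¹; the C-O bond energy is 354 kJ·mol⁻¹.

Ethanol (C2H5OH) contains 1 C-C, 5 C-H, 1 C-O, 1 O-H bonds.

Let D be the O=O bond energy.
Σ(broken) = 1×355 + 5×405 + 1×354 + 1×469 + 3×D = 3203 + 3D
Σ(formed) = 4×814 + 6×469 = 6070
ΔH = Σ(broken) − Σ(formed) = (3203 + 3D) − (6070) = −2867 + 3D
Setting this equal to −1409 kJ gives 3D = 1458, so D = 486 kJ/mol.

D(O=O) ≈ 486 kJ/mol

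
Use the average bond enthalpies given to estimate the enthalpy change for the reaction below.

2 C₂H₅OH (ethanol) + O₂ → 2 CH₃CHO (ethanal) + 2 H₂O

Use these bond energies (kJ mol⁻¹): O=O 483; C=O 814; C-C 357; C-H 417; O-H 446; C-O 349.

ΔH ≈ −505 kJ

Bonds broken (reactants):
  C-C: 2 × 357 = 714
  C-H: 10 × 417 = 4170
  C-O: 2 × 349 = 698
  O-H: 2 × 446 = 892
  O=O: 1 × 483 = 483
  Σ(broken) = 6957 kJ
Bonds formed (products):
  C-C: 2 × 357 = 714
  C-H: 8 × 417 = 3336
  C=O: 2 × 814 = 1628
  O-H: 4 × 446 = 1784
  Σ(formed) = 7462 kJ
ΔH = Σ(broken) − Σ(formed) = 6957 − 7462 = −505 kJ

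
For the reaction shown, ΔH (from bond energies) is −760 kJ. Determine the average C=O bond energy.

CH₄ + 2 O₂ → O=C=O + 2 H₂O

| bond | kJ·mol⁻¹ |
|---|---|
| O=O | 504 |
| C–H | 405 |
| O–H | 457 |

Let D be the C=O bond energy.
Σ(broken) = 4×405 + 2×504 = 2628
Σ(formed) = 2×D + 4×457 = 1828 + 2D
ΔH = Σ(broken) − Σ(formed) = (2628) − (1828 + 2D) = +800 − 2D
Setting this equal to −760 kJ gives 2D = 1560, so D = 780 kJ/mol.

D(C=O) ≈ 780 kJ/mol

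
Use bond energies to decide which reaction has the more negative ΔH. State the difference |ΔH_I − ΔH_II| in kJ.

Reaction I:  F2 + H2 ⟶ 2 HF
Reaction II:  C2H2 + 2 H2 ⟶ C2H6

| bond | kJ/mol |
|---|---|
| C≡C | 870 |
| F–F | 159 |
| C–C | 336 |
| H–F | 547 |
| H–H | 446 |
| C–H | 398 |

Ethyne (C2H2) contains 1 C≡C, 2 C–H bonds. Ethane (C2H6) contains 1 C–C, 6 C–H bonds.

Reaction I:
  Bonds broken (reactants):
    F–F: 1 × 159 = 159
    H–H: 1 × 446 = 446
    Σ(broken) = 605 kJ
  Bonds formed (products):
    H–F: 2 × 547 = 1094
    Σ(formed) = 1094 kJ
  ΔH_I = 605 − 1094 = −489 kJ
Reaction II:
  Bonds broken (reactants):
    C≡C: 1 × 870 = 870
    C–H: 2 × 398 = 796
    H–H: 2 × 446 = 892
    Σ(broken) = 2558 kJ
  Bonds formed (products):
    C–C: 1 × 336 = 336
    C–H: 6 × 398 = 2388
    Σ(formed) = 2724 kJ
  ΔH_II = 2558 − 2724 = −166 kJ
ΔH_I − ΔH_II = −323 kJ, so reaction I has the more negative ΔH; |ΔH_I − ΔH_II| = 323 kJ.

Reaction I, by 323 kJ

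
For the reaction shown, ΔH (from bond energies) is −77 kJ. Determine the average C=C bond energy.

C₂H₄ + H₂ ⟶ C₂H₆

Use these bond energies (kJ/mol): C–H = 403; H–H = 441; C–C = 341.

Let D be the C=C bond energy.
Σ(broken) = 4×403 + 1×D + 1×441 = 2053 + D
Σ(formed) = 1×341 + 6×403 = 2759
ΔH = Σ(broken) − Σ(formed) = (2053 + D) − (2759) = −706 + D
Setting this equal to −77 kJ gives D = 629 kJ/mol.

D(C=C) ≈ 629 kJ/mol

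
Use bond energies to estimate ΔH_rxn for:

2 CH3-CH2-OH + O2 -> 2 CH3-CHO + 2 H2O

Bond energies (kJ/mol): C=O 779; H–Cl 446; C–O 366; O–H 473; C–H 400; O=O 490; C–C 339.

Bonds broken (reactants):
  C–C: 2 × 339 = 678
  C–H: 10 × 400 = 4000
  C–O: 2 × 366 = 732
  O–H: 2 × 473 = 946
  O=O: 1 × 490 = 490
  Σ(broken) = 6846 kJ
Bonds formed (products):
  C–C: 2 × 339 = 678
  C–H: 8 × 400 = 3200
  C=O: 2 × 779 = 1558
  O–H: 4 × 473 = 1892
  Σ(formed) = 7328 kJ
ΔH = Σ(broken) − Σ(formed) = 6846 − 7328 = −482 kJ

ΔH ≈ −482 kJ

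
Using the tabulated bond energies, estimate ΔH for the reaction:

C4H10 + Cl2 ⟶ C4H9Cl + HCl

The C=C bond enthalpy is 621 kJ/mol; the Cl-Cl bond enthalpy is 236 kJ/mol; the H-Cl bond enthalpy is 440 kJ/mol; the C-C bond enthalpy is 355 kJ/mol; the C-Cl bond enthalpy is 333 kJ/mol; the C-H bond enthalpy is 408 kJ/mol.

ΔH ≈ −129 kJ

Bonds broken (reactants):
  C-C: 3 × 355 = 1065
  C-H: 10 × 408 = 4080
  Cl-Cl: 1 × 236 = 236
  Σ(broken) = 5381 kJ
Bonds formed (products):
  C-C: 3 × 355 = 1065
  C-Cl: 1 × 333 = 333
  C-H: 9 × 408 = 3672
  H-Cl: 1 × 440 = 440
  Σ(formed) = 5510 kJ
ΔH = Σ(broken) − Σ(formed) = 5381 − 5510 = −129 kJ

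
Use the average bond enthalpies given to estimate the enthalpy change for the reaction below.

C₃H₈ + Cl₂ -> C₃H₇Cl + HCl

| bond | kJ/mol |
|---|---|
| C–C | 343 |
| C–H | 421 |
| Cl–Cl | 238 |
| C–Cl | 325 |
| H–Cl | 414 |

ΔH ≈ −80 kJ

Bonds broken (reactants):
  C–C: 2 × 343 = 686
  C–H: 8 × 421 = 3368
  Cl–Cl: 1 × 238 = 238
  Σ(broken) = 4292 kJ
Bonds formed (products):
  C–C: 2 × 343 = 686
  C–Cl: 1 × 325 = 325
  C–H: 7 × 421 = 2947
  H–Cl: 1 × 414 = 414
  Σ(formed) = 4372 kJ
ΔH = Σ(broken) − Σ(formed) = 4292 − 4372 = −80 kJ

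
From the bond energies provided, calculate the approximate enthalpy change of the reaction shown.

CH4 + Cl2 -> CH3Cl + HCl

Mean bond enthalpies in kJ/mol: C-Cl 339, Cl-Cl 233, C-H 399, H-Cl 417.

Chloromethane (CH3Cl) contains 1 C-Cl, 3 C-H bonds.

Bonds broken (reactants):
  C-H: 4 × 399 = 1596
  Cl-Cl: 1 × 233 = 233
  Σ(broken) = 1829 kJ
Bonds formed (products):
  C-Cl: 1 × 339 = 339
  C-H: 3 × 399 = 1197
  H-Cl: 1 × 417 = 417
  Σ(formed) = 1953 kJ
ΔH = Σ(broken) − Σ(formed) = 1829 − 1953 = −124 kJ

ΔH ≈ −124 kJ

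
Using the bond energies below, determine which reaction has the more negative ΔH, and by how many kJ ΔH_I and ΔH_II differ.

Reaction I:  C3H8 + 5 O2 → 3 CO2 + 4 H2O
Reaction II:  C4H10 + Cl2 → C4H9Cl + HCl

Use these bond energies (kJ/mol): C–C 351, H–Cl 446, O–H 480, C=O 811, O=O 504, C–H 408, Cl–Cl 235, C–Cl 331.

Reaction I, by 2086 kJ

Reaction I:
  Bonds broken (reactants):
    C–C: 2 × 351 = 702
    C–H: 8 × 408 = 3264
    O=O: 5 × 504 = 2520
    Σ(broken) = 6486 kJ
  Bonds formed (products):
    C=O: 6 × 811 = 4866
    O–H: 8 × 480 = 3840
    Σ(formed) = 8706 kJ
  ΔH_I = 6486 − 8706 = −2220 kJ
Reaction II:
  Bonds broken (reactants):
    C–C: 3 × 351 = 1053
    C–H: 10 × 408 = 4080
    Cl–Cl: 1 × 235 = 235
    Σ(broken) = 5368 kJ
  Bonds formed (products):
    C–C: 3 × 351 = 1053
    C–Cl: 1 × 331 = 331
    C–H: 9 × 408 = 3672
    H–Cl: 1 × 446 = 446
    Σ(formed) = 5502 kJ
  ΔH_II = 5368 − 5502 = −134 kJ
ΔH_I − ΔH_II = −2086 kJ, so reaction I has the more negative ΔH; |ΔH_I − ΔH_II| = 2086 kJ.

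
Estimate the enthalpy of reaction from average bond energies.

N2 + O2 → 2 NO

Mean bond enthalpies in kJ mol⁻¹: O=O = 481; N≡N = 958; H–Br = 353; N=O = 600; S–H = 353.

Bonds broken (reactants):
  N≡N: 1 × 958 = 958
  O=O: 1 × 481 = 481
  Σ(broken) = 1439 kJ
Bonds formed (products):
  N=O: 2 × 600 = 1200
  Σ(formed) = 1200 kJ
ΔH = Σ(broken) − Σ(formed) = 1439 − 1200 = +239 kJ

ΔH ≈ +239 kJ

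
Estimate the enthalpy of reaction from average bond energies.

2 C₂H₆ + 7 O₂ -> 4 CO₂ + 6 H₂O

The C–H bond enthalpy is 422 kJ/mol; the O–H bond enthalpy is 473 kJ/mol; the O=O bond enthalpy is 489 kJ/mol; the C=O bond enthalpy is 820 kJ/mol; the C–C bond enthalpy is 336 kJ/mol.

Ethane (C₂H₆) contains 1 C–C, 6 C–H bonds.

ΔH ≈ −3077 kJ

Bonds broken (reactants):
  C–C: 2 × 336 = 672
  C–H: 12 × 422 = 5064
  O=O: 7 × 489 = 3423
  Σ(broken) = 9159 kJ
Bonds formed (products):
  C=O: 8 × 820 = 6560
  O–H: 12 × 473 = 5676
  Σ(formed) = 12236 kJ
ΔH = Σ(broken) − Σ(formed) = 9159 − 12236 = −3077 kJ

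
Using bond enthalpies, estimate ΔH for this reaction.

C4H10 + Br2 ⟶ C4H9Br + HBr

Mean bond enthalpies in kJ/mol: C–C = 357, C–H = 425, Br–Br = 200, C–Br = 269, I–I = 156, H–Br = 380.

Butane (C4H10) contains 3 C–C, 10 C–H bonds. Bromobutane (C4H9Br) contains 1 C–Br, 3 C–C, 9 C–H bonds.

Bonds broken (reactants):
  Br–Br: 1 × 200 = 200
  C–C: 3 × 357 = 1071
  C–H: 10 × 425 = 4250
  Σ(broken) = 5521 kJ
Bonds formed (products):
  C–Br: 1 × 269 = 269
  C–C: 3 × 357 = 1071
  C–H: 9 × 425 = 3825
  H–Br: 1 × 380 = 380
  Σ(formed) = 5545 kJ
ΔH = Σ(broken) − Σ(formed) = 5521 − 5545 = −24 kJ

ΔH ≈ −24 kJ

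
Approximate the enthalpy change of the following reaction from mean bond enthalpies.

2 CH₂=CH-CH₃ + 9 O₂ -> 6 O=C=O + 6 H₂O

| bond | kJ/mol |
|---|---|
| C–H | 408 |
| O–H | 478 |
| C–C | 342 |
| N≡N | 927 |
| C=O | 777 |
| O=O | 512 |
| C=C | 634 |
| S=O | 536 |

ΔH ≈ −3604 kJ

Bonds broken (reactants):
  C–C: 2 × 342 = 684
  C–H: 12 × 408 = 4896
  C=C: 2 × 634 = 1268
  O=O: 9 × 512 = 4608
  Σ(broken) = 11456 kJ
Bonds formed (products):
  C=O: 12 × 777 = 9324
  O–H: 12 × 478 = 5736
  Σ(formed) = 15060 kJ
ΔH = Σ(broken) − Σ(formed) = 11456 − 15060 = −3604 kJ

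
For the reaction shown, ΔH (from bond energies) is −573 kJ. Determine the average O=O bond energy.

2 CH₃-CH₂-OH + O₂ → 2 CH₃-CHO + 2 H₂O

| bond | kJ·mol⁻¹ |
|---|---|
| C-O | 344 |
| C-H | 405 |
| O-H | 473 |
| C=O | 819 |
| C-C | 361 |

Let D be the O=O bond energy.
Σ(broken) = 2×361 + 10×405 + 2×344 + 2×473 + 1×D = 6406 + D
Σ(formed) = 2×361 + 8×405 + 2×819 + 4×473 = 7492
ΔH = Σ(broken) − Σ(formed) = (6406 + D) − (7492) = −1086 + D
Setting this equal to −573 kJ gives D = 513 kJ/mol.

D(O=O) ≈ 513 kJ/mol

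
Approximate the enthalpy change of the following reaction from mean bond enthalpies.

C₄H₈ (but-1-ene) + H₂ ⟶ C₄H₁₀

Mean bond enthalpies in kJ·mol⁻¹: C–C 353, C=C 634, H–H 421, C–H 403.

ΔH ≈ −104 kJ

Bonds broken (reactants):
  C–C: 2 × 353 = 706
  C–H: 8 × 403 = 3224
  C=C: 1 × 634 = 634
  H–H: 1 × 421 = 421
  Σ(broken) = 4985 kJ
Bonds formed (products):
  C–C: 3 × 353 = 1059
  C–H: 10 × 403 = 4030
  Σ(formed) = 5089 kJ
ΔH = Σ(broken) − Σ(formed) = 4985 − 5089 = −104 kJ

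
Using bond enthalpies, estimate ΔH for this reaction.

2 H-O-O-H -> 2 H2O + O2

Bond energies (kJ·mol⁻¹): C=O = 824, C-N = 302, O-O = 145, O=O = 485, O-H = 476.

ΔH ≈ −195 kJ

Bonds broken (reactants):
  O-H: 4 × 476 = 1904
  O-O: 2 × 145 = 290
  Σ(broken) = 2194 kJ
Bonds formed (products):
  O-H: 4 × 476 = 1904
  O=O: 1 × 485 = 485
  Σ(formed) = 2389 kJ
ΔH = Σ(broken) − Σ(formed) = 2194 − 2389 = −195 kJ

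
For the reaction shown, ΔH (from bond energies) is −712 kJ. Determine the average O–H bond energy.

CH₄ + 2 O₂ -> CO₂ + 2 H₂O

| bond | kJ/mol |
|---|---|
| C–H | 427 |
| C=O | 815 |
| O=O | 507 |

Let D be the O–H bond energy.
Σ(broken) = 4×427 + 2×507 = 2722
Σ(formed) = 2×815 + 4×D = 1630 + 4D
ΔH = Σ(broken) − Σ(formed) = (2722) − (1630 + 4D) = +1092 − 4D
Setting this equal to −712 kJ gives 4D = 1804, so D = 451 kJ/mol.

D(O–H) ≈ 451 kJ/mol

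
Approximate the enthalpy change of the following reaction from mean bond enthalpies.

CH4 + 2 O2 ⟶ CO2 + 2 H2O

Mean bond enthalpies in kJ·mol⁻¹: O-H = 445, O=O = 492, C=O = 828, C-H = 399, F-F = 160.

ΔH ≈ −856 kJ

Bonds broken (reactants):
  C-H: 4 × 399 = 1596
  O=O: 2 × 492 = 984
  Σ(broken) = 2580 kJ
Bonds formed (products):
  C=O: 2 × 828 = 1656
  O-H: 4 × 445 = 1780
  Σ(formed) = 3436 kJ
ΔH = Σ(broken) − Σ(formed) = 2580 − 3436 = −856 kJ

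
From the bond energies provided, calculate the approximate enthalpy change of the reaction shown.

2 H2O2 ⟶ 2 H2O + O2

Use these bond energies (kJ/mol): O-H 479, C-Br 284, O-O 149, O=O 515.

ΔH ≈ −217 kJ

Bonds broken (reactants):
  O-H: 4 × 479 = 1916
  O-O: 2 × 149 = 298
  Σ(broken) = 2214 kJ
Bonds formed (products):
  O-H: 4 × 479 = 1916
  O=O: 1 × 515 = 515
  Σ(formed) = 2431 kJ
ΔH = Σ(broken) − Σ(formed) = 2214 − 2431 = −217 kJ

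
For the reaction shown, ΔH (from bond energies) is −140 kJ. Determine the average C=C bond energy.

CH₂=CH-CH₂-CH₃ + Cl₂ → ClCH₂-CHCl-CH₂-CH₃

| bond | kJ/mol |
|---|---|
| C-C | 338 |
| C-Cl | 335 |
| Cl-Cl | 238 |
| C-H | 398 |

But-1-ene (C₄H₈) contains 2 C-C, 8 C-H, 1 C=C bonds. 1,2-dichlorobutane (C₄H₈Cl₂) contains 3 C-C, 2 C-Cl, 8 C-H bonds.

Let D be the C=C bond energy.
Σ(broken) = 2×338 + 8×398 + 1×D + 1×238 = 4098 + D
Σ(formed) = 3×338 + 2×335 + 8×398 = 4868
ΔH = Σ(broken) − Σ(formed) = (4098 + D) − (4868) = −770 + D
Setting this equal to −140 kJ gives D = 630 kJ/mol.

D(C=C) ≈ 630 kJ/mol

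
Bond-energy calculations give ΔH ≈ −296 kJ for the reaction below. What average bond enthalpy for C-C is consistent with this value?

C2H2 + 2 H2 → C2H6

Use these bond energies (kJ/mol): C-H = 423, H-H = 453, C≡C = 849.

D(C-C) ≈ 359 kJ/mol

Let D be the C-C bond energy.
Σ(broken) = 1×849 + 2×423 + 2×453 = 2601
Σ(formed) = 1×D + 6×423 = 2538 + D
ΔH = Σ(broken) − Σ(formed) = (2601) − (2538 + D) = +63 − D
Setting this equal to −296 kJ gives D = 359 kJ/mol.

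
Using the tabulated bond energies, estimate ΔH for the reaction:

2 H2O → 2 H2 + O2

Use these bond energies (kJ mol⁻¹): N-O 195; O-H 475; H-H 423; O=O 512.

Bonds broken (reactants):
  O-H: 4 × 475 = 1900
  Σ(broken) = 1900 kJ
Bonds formed (products):
  H-H: 2 × 423 = 846
  O=O: 1 × 512 = 512
  Σ(formed) = 1358 kJ
ΔH = Σ(broken) − Σ(formed) = 1900 − 1358 = +542 kJ

ΔH ≈ +542 kJ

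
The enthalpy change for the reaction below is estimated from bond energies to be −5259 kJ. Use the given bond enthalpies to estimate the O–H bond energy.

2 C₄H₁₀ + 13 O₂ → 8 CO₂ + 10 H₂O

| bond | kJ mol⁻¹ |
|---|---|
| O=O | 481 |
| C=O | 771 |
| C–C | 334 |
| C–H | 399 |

Let D be the O–H bond energy.
Σ(broken) = 6×334 + 20×399 + 13×481 = 16237
Σ(formed) = 16×771 + 20×D = 12336 + 20D
ΔH = Σ(broken) − Σ(formed) = (16237) − (12336 + 20D) = +3901 − 20D
Setting this equal to −5259 kJ gives 20D = 9160, so D = 458 kJ/mol.

D(O–H) ≈ 458 kJ/mol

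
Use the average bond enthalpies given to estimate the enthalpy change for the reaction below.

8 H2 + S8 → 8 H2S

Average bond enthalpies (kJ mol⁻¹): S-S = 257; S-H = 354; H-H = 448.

Bonds broken (reactants):
  H-H: 8 × 448 = 3584
  S-S: 8 × 257 = 2056
  Σ(broken) = 5640 kJ
Bonds formed (products):
  S-H: 16 × 354 = 5664
  Σ(formed) = 5664 kJ
ΔH = Σ(broken) − Σ(formed) = 5640 − 5664 = −24 kJ

ΔH ≈ −24 kJ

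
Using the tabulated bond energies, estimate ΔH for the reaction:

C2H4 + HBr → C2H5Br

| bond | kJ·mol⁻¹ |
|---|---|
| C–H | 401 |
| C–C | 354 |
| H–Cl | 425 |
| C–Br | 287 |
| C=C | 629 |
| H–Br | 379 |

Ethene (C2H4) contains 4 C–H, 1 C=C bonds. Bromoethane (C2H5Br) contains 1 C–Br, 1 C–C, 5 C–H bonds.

ΔH ≈ −34 kJ

Bonds broken (reactants):
  C–H: 4 × 401 = 1604
  C=C: 1 × 629 = 629
  H–Br: 1 × 379 = 379
  Σ(broken) = 2612 kJ
Bonds formed (products):
  C–Br: 1 × 287 = 287
  C–C: 1 × 354 = 354
  C–H: 5 × 401 = 2005
  Σ(formed) = 2646 kJ
ΔH = Σ(broken) − Σ(formed) = 2612 − 2646 = −34 kJ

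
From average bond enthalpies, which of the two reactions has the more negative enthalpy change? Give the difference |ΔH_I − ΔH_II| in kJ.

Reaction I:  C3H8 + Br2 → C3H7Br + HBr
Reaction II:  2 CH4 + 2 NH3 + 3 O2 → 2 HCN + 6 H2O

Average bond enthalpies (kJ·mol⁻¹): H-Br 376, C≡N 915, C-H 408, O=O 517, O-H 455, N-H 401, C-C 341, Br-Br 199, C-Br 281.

Reaction II, by 835 kJ

Reaction I:
  Bonds broken (reactants):
    Br-Br: 1 × 199 = 199
    C-C: 2 × 341 = 682
    C-H: 8 × 408 = 3264
    Σ(broken) = 4145 kJ
  Bonds formed (products):
    C-Br: 1 × 281 = 281
    C-C: 2 × 341 = 682
    C-H: 7 × 408 = 2856
    H-Br: 1 × 376 = 376
    Σ(formed) = 4195 kJ
  ΔH_I = 4145 − 4195 = −50 kJ
Reaction II:
  Bonds broken (reactants):
    C-H: 8 × 408 = 3264
    N-H: 6 × 401 = 2406
    O=O: 3 × 517 = 1551
    Σ(broken) = 7221 kJ
  Bonds formed (products):
    C≡N: 2 × 915 = 1830
    C-H: 2 × 408 = 816
    O-H: 12 × 455 = 5460
    Σ(formed) = 8106 kJ
  ΔH_II = 7221 − 8106 = −885 kJ
ΔH_I − ΔH_II = +835 kJ, so reaction II has the more negative ΔH; |ΔH_I − ΔH_II| = 835 kJ.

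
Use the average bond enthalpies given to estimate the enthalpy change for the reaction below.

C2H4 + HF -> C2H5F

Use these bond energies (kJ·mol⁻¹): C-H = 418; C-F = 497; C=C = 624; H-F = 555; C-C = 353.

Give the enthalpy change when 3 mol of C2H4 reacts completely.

Bonds broken (reactants):
  C-H: 4 × 418 = 1672
  C=C: 1 × 624 = 624
  H-F: 1 × 555 = 555
  Σ(broken) = 2851 kJ
Bonds formed (products):
  C-C: 1 × 353 = 353
  C-F: 1 × 497 = 497
  C-H: 5 × 418 = 2090
  Σ(formed) = 2940 kJ
ΔH = Σ(broken) − Σ(formed) = 2851 − 2940 = −89 kJ
For 3× the reaction as written: 3 × (−89) = −267 kJ

ΔH = −267 kJ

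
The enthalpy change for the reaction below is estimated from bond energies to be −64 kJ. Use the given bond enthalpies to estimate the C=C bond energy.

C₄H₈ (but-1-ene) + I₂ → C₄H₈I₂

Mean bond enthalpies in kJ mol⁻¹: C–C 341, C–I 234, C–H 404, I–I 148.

Let D be the C=C bond energy.
Σ(broken) = 2×341 + 8×404 + 1×D + 1×148 = 4062 + D
Σ(formed) = 3×341 + 8×404 + 2×234 = 4723
ΔH = Σ(broken) − Σ(formed) = (4062 + D) − (4723) = −661 + D
Setting this equal to −64 kJ gives D = 597 kJ/mol.

D(C=C) ≈ 597 kJ/mol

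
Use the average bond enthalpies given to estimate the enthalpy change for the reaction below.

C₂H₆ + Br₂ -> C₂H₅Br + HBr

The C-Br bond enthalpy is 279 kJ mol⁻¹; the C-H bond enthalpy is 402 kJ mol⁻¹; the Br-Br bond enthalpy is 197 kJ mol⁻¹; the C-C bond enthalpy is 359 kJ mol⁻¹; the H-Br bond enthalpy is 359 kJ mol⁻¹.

ΔH ≈ −39 kJ

Bonds broken (reactants):
  Br-Br: 1 × 197 = 197
  C-C: 1 × 359 = 359
  C-H: 6 × 402 = 2412
  Σ(broken) = 2968 kJ
Bonds formed (products):
  C-Br: 1 × 279 = 279
  C-C: 1 × 359 = 359
  C-H: 5 × 402 = 2010
  H-Br: 1 × 359 = 359
  Σ(formed) = 3007 kJ
ΔH = Σ(broken) − Σ(formed) = 2968 − 3007 = −39 kJ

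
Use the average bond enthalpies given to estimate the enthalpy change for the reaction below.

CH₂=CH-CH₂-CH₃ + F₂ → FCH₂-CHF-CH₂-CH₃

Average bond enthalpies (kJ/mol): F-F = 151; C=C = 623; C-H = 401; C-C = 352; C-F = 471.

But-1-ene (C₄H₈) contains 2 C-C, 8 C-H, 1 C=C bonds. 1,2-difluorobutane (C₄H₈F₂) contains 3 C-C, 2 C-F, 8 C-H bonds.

Bonds broken (reactants):
  C-C: 2 × 352 = 704
  C-H: 8 × 401 = 3208
  C=C: 1 × 623 = 623
  F-F: 1 × 151 = 151
  Σ(broken) = 4686 kJ
Bonds formed (products):
  C-C: 3 × 352 = 1056
  C-F: 2 × 471 = 942
  C-H: 8 × 401 = 3208
  Σ(formed) = 5206 kJ
ΔH = Σ(broken) − Σ(formed) = 4686 − 5206 = −520 kJ

ΔH ≈ −520 kJ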